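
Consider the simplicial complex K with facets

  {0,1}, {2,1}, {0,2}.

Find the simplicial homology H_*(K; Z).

H_0 = Z,  H_1 = Z.

We work with the vertex ordering 0 < 1 < 2. The simplices of K, each written with vertices in increasing order, are:

  0-simplices (3): [0], [1], [2]
  1-simplices (3): [0,1], [0,2], [1,2]

giving chain groups C_0 ≅ Z^3, C_1 ≅ Z^3.

Boundary ∂_1: C_1 → C_0 maps an edge to its endpoints' difference, ∂[p,q] = q − p.
The resulting 3×3 matrix has rank 2, and its Smith normal form has invariant factors (1,1).

From H_k ≅ ker(∂_k) / im(∂_{k+1}) we obtain:

  H_0: rank C_0 − rank ∂_1 = 3 − 2 = 1, and the invariant factors of ∂_1 are all 1, so H_0 = Z.
  H_1: rank ker ∂_1 − rank ∂_2 = (3 − 2) − 0 = 1, and there is no ∂_2, so H_1 = Z.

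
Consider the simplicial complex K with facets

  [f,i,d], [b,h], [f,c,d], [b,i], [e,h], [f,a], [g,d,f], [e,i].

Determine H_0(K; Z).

H_0 ≅ Z.

We work with the vertex ordering a < b < c < d < e < f < g < h < i. The simplices of K, each written with vertices in increasing order, are:

  0-simplices (9): a, b, c, d, e, f, g, h, i
  1-simplices (12): af, bh, bi, cd, cf, df, dg, di, eh, ei, fg, fi
  2-simplices (3): cdf, dfg, dfi

giving chain groups C_0 ≅ Z^9, C_1 ≅ Z^12, C_2 ≅ Z^3.

The boundary map ∂_1: C_1 → C_0 is given by ∂[p,q] = [q] − [p].
This gives a 9×12 integer matrix of rank 8; reducing to Smith normal form yields diagonal entries (1,1,1,1,1,1,1,1).

∂_2: C_2 → C_1 maps a triangle to the signed sum of its edges. For instance
  ∂dfg = fg − dg + df,
  ∂dfi = fi − di + df.
As a 12×3 matrix over Z this has rank 3, with invariant factors (1,1,1).

Now H_k = ker ∂_k / im ∂_{k+1}, so:

  H_0: rank C_0 − rank ∂_1 = 9 − 8 = 1, and the invariant factors of ∂_1 are all 1, so H_0 = Z.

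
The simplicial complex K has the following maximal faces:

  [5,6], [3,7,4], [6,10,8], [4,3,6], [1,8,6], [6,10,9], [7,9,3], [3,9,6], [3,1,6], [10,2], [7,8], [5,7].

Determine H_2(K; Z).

H_2 ≅ 0.

Fix the vertex order 1 < 2 < 3 < 4 < 5 < 6 < 7 < 8 < 9 < 10 and write every simplex with vertices in increasing order. Then dim K = 2 and the simplices of K are:

  0-simplices (10): [1], [2], [3], [4], [5], [6], [7], [8], [9], [10]
  1-simplices (19): [1,3], [1,6], [1,8], [2,10], [3,4], [3,6], [3,7], [3,9], [4,6], [4,7], [5,6], [5,7], [6,8], [6,9], [6,10], [7,8], [7,9], [8,10], [9,10]
  2-simplices (8): [1,3,6], [1,6,8], [3,4,6], [3,4,7], [3,6,9], [3,7,9], [6,8,10], [6,9,10]

so the chain groups are C_0 ≅ Z^10, C_1 ≅ Z^19, C_2 ≅ Z^8.

∂_1: C_1 → C_0 maps an edge to its endpoints' difference, ∂[p,q] = q − p. For instance
  ∂[3,4] = [4] − [3].
As a 10×19 matrix over Z this has rank 9, with invariant factors (1,1,1,1,1,1,1,1,1).

∂_2: C_2 → C_1 acts by ∂[p,q,r] = [q,r] − [p,r] + [p,q]. For instance
  ∂[6,8,10] = [8,10] − [6,10] + [6,8],
  ∂[3,4,7] = [4,7] − [3,7] + [3,4].
This gives a 19×8 integer matrix of rank 8; reducing to Smith normal form yields diagonal entries (1,1,1,1,1,1,1,1).

Reading off H_k = ker ∂_k / im ∂_{k+1}:

  H_2: rank ker ∂_2 − rank ∂_3 = (8 − 8) − 0 = 0, and there is no ∂_3, so H_2 = 0.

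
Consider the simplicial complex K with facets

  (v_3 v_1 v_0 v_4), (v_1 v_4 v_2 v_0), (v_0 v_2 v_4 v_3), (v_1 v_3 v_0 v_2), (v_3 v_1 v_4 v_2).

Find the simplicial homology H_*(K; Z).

Order the vertices as v_0 < v_1 < v_2 < v_3 < v_4. Listing each simplex with vertices in this order, K has dimension 3 with simplices:

  0-simplices (5): [v_0], [v_1], [v_2], [v_3], [v_4]
  1-simplices (10): [v_0,v_1], [v_0,v_2], [v_0,v_3], [v_0,v_4], [v_1,v_2], [v_1,v_3], [v_1,v_4], [v_2,v_3], [v_2,v_4], [v_3,v_4]
  2-simplices (10): [v_0,v_1,v_2], [v_0,v_1,v_3], [v_0,v_1,v_4], [v_0,v_2,v_3], [v_0,v_2,v_4], [v_0,v_3,v_4], [v_1,v_2,v_3], [v_1,v_2,v_4], [v_1,v_3,v_4], [v_2,v_3,v_4]
  3-simplices (5): [v_0,v_1,v_2,v_3], [v_0,v_1,v_2,v_4], [v_0,v_1,v_3,v_4], [v_0,v_2,v_3,v_4], [v_1,v_2,v_3,v_4]

giving chain groups C_0 ≅ Z^5, C_1 ≅ Z^10, C_2 ≅ Z^10, C_3 ≅ Z^5.

The boundary map ∂_1: C_1 → C_0 sends each edge [p,q] (with p < q) to q − p. For instance
  ∂[v_3,v_4] = [v_4] − [v_3].
This gives a 5×10 integer matrix of rank 4; reducing to Smith normal form yields diagonal entries (1,1,1,1).

∂_2: C_2 → C_1 acts by ∂[p,q,r] = [q,r] − [p,r] + [p,q]. For instance
  ∂[v_1,v_2,v_4] = [v_2,v_4] − [v_1,v_4] + [v_1,v_2],
  ∂[v_0,v_2,v_4] = [v_2,v_4] − [v_0,v_4] + [v_0,v_2].
The 10×10 boundary matrix has rank 6 and Smith normal form diag(1,1,1,1,1,1).

The boundary map ∂_3: C_3 → C_2 sends each 3-simplex σ to the alternating sum Σ_i (−1)^i (σ with its i-th vertex removed). For instance
  ∂[v_1,v_2,v_3,v_4] = [v_2,v_3,v_4] − [v_1,v_3,v_4] + [v_1,v_2,v_4] − [v_1,v_2,v_3],
  ∂[v_0,v_1,v_2,v_3] = [v_1,v_2,v_3] − [v_0,v_2,v_3] + [v_0,v_1,v_3] − [v_0,v_1,v_2].
This gives a 10×5 integer matrix of rank 4; reducing to Smith normal form yields diagonal entries (1,1,1,1).

Now H_k = ker ∂_k / im ∂_{k+1}, so:

  H_0: rank C_0 − rank ∂_1 = 5 − 4 = 1, and the invariant factors of ∂_1 are all 1, so H_0 ≅ Z.
  H_1: rank ker ∂_1 − rank ∂_2 = (10 − 4) − 6 = 0, and the invariant factors of ∂_2 are all 1, so H_1 ≅ 0.
  H_2: rank ker ∂_2 − rank ∂_3 = (10 − 6) − 4 = 0, and the invariant factors of ∂_3 are all 1, so H_2 ≅ 0.
  H_3: rank ker ∂_3 − rank ∂_4 = (5 − 4) − 0 = 1, and there is no ∂_4, so H_3 ≅ Z.

(K is a triangulation of the 3-sphere S^3.)

H_0 ≅ Z,  H_1 = 0,  H_2 = 0,  H_3 ≅ Z.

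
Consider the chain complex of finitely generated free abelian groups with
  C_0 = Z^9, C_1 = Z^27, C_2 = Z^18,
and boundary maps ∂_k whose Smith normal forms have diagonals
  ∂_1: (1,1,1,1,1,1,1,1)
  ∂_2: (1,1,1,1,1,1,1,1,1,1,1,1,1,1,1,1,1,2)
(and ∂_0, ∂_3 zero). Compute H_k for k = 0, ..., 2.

H_0 ≅ Z,  H_1 ≅ Z ⊕ Z/2,  H_2 = 0.

H_0: b_0 = 9 − 0 − 8 = 1; torsion from ∂_1 factors > 1: none. So H_0 ≅ Z.
H_1: b_1 = 27 − 8 − 18 = 1; torsion from ∂_2 factors > 1: [2]. So H_1 ≅ Z ⊕ Z/2.
H_2: b_2 = 18 − 18 − 0 = 0; torsion from ∂_3 factors > 1: none. So H_2 ≅ 0.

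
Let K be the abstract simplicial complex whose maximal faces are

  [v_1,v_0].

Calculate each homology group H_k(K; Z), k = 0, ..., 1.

H_0 ≅ Z,  H_1 = 0.

We work with the vertex ordering v_0 < v_1. The simplices of K, each written with vertices in increasing order, are:

  0-simplices (2): [v_0], [v_1]
  1-simplices (1): [v_0,v_1]

so the chain groups are C_0 ≅ Z^2, C_1 ≅ Z^1.

Boundary ∂_1: C_1 → C_0 sends each edge [p,q] (with p < q) to q − p. For instance
  ∂[v_0,v_1] = [v_1] − [v_0].
This gives a 2×1 integer matrix of rank 1; reducing to Smith normal form yields diagonal entries (1).

Reading off H_k = ker ∂_k / im ∂_{k+1}:

  H_0: rank C_0 − rank ∂_1 = 2 − 1 = 1, and the invariant factors of ∂_1 are all 1, so H_0 ≅ Z.
  H_1: rank ker ∂_1 − rank ∂_2 = (1 − 1) − 0 = 0, and there is no ∂_2, so H_1 ≅ 0.

(K is a triangulation of the 1-simplex.)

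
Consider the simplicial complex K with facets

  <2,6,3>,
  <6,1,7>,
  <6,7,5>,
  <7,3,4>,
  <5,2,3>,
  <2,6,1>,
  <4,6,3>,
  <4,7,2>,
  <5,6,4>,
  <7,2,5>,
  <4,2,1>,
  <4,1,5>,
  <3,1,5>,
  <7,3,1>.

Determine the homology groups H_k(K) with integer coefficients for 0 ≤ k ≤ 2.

Fix the vertex order 1 < 2 < 3 < 4 < 5 < 6 < 7 and write every simplex with vertices in increasing order. Then dim K = 2 and the simplices of K are:

  0-simplices (7): [1], [2], [3], [4], [5], [6], [7]
  1-simplices (21): [1,2], [1,3], [1,4], [1,5], [1,6], [1,7], [2,3], [2,4], [2,5], [2,6], [2,7], [3,4], [3,5], [3,6], [3,7], [4,5], [4,6], [4,7], [5,6], [5,7], [6,7]
  2-simplices (14): [1,2,4], [1,2,6], [1,3,5], [1,3,7], [1,4,5], [1,6,7], [2,3,5], [2,3,6], [2,4,7], [2,5,7], [3,4,6], [3,4,7], [4,5,6], [5,6,7]

Hence C_0 ≅ Z^7, C_1 ≅ Z^21, C_2 ≅ Z^14.

∂_1: C_1 → C_0 is given by ∂[p,q] = [q] − [p]. For instance
  ∂[4,5] = [5] − [4].
This gives a 7×21 integer matrix of rank 6; reducing to Smith normal form yields diagonal entries (1,1,1,1,1,1).

∂_2: C_2 → C_1 acts by ∂[p,q,r] = [q,r] − [p,r] + [p,q]. For instance
  ∂[1,4,5] = [4,5] − [1,5] + [1,4],
  ∂[2,3,5] = [3,5] − [2,5] + [2,3].
This gives a 21×14 integer matrix of rank 13; reducing to Smith normal form yields diagonal entries (1,1,1,1,1,1,1,1,1,1,1,1,1).

Computing H_k = (kernel of ∂_k) / (image of ∂_{k+1}):

  H_0: rank C_0 − rank ∂_1 = 7 − 6 = 1, and the invariant factors of ∂_1 are all 1, so H_0 ≅ Z.
  H_1: rank ker ∂_1 − rank ∂_2 = (21 − 6) − 13 = 2, and the invariant factors of ∂_2 are all 1, so H_1 ≅ Z^2.
  H_2: rank ker ∂_2 − rank ∂_3 = (14 − 13) − 0 = 1, and there is no ∂_3, so H_2 ≅ Z.

As a check, the Euler characteristic is 7 − 21 + 14 = 0, which agrees with 1 − 2 + 1 = 0.

H_0 = Z,  H_1 = Z^2,  H_2 = Z.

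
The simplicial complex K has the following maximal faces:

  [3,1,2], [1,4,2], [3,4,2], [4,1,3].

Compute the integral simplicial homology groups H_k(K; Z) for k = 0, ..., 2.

Take the total order 1 < 2 < 3 < 4 on the vertex set. Then K (dimension 2) consists of the simplices:

  0-simplices (4): [1], [2], [3], [4]
  1-simplices (6): [1,2], [1,3], [1,4], [2,3], [2,4], [3,4]
  2-simplices (4): [1,2,3], [1,2,4], [1,3,4], [2,3,4]

giving chain groups C_0 ≅ Z^4, C_1 ≅ Z^6, C_2 ≅ Z^4.

∂_1: C_1 → C_0 is given by ∂[p,q] = [q] − [p]. For instance
  ∂[3,4] = [4] − [3].
As a 4×6 matrix over Z this has rank 3, with invariant factors (1,1,1).

Boundary ∂_2: C_2 → C_1 sends each 2-simplex [p,q,r] to [q,r] − [p,r] + [p,q]. For instance
  ∂[1,3,4] = [3,4] − [1,4] + [1,3],
  ∂[2,3,4] = [3,4] − [2,4] + [2,3].
This gives a 6×4 integer matrix of rank 3; reducing to Smith normal form yields diagonal entries (1,1,1).

Now H_k = ker ∂_k / im ∂_{k+1}, so:

  H_0: rank C_0 − rank ∂_1 = 4 − 3 = 1, and the invariant factors of ∂_1 are all 1, so H_0 ≅ Z.
  H_1: rank ker ∂_1 − rank ∂_2 = (6 − 3) − 3 = 0, and the invariant factors of ∂_2 are all 1, so H_1 ≅ 0.
  H_2: rank ker ∂_2 − rank ∂_3 = (4 − 3) − 0 = 1, and there is no ∂_3, so H_2 ≅ Z.

As a check, the Euler characteristic is 4 − 6 + 4 = 2, which agrees with 1 − 0 + 1 = 2.
(K is a triangulation of the 2-sphere S^2.)

H_0 = Z,  H_1 = 0,  H_2 = Z.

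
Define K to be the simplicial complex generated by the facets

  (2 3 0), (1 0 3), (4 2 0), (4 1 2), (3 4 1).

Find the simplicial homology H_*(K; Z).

Take the total order 0 < 1 < 2 < 3 < 4 on the vertex set. Then K (dimension 2) consists of the simplices:

  0-simplices (5): [0], [1], [2], [3], [4]
  1-simplices (10): [0,1], [0,2], [0,3], [0,4], [1,2], [1,3], [1,4], [2,3], [2,4], [3,4]
  2-simplices (5): [0,1,3], [0,2,3], [0,2,4], [1,2,4], [1,3,4]

giving chain groups C_0 ≅ Z^5, C_1 ≅ Z^10, C_2 ≅ Z^5.

The boundary map ∂_1: C_1 → C_0 maps an edge to its endpoints' difference, ∂[p,q] = q − p. For instance
  ∂[0,3] = [3] − [0].
The resulting 5×10 matrix has rank 4, and its Smith normal form has invariant factors (1,1,1,1).

The boundary map ∂_2: C_2 → C_1 sends each 2-simplex [p,q,r] to [q,r] − [p,r] + [p,q]. For instance
  ∂[1,3,4] = [3,4] − [1,4] + [1,3],
  ∂[0,2,3] = [2,3] − [0,3] + [0,2].
The resulting 10×5 matrix has rank 5, and its Smith normal form has invariant factors (1,1,1,1,1).

Computing H_k = (kernel of ∂_k) / (image of ∂_{k+1}):

  H_0: rank C_0 − rank ∂_1 = 5 − 4 = 1, and the invariant factors of ∂_1 are all 1, so H_0 = Z.
  H_1: rank ker ∂_1 − rank ∂_2 = (10 − 4) − 5 = 1, and the invariant factors of ∂_2 are all 1, so H_1 = Z.
  H_2: rank ker ∂_2 − rank ∂_3 = (5 − 5) − 0 = 0, and there is no ∂_3, so H_2 = 0.

As a check, the Euler characteristic is 5 − 10 + 5 = 0, which agrees with 1 − 1 + 0 = 0.

H_0 ≅ Z,  H_1 ≅ Z,  H_2 = 0.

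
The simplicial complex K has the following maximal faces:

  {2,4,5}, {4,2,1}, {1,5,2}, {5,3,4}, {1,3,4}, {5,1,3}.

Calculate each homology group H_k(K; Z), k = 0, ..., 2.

H_0 = Z,  H_1 = 0,  H_2 = Z.

K has 5 vertices, 9 edges, 6 triangles.
rank ∂_0 = 0, rank ∂_1 = 4 ⇒ b_0 = 5 − 0 − 4 = 1; all invariant factors of ∂_1 are 1 so no torsion. So H_0 = Z.
rank ∂_1 = 4, rank ∂_2 = 5 ⇒ b_1 = 9 − 4 − 5 = 0; all invariant factors of ∂_2 are 1 so no torsion. So H_1 = 0.
rank ∂_2 = 5, rank ∂_3 = 0 ⇒ b_2 = 6 − 5 − 0 = 1. So H_2 = Z.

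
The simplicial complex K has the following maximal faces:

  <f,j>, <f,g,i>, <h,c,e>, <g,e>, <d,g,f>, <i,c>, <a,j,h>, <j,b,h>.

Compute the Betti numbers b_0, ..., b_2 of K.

b_0 = 1, b_1 = 2, b_2 = 0.

K has 10 vertices, 16 edges, 5 triangles.
rank ∂_0 = 0, rank ∂_1 = 9 ⇒ b_0 = 10 − 0 − 9 = 1; all invariant factors of ∂_1 are 1 so no torsion. So H_0 ≅ Z.
rank ∂_1 = 9, rank ∂_2 = 5 ⇒ b_1 = 16 − 9 − 5 = 2; all invariant factors of ∂_2 are 1 so no torsion. So H_1 ≅ Z^2.
rank ∂_2 = 5, rank ∂_3 = 0 ⇒ b_2 = 5 − 5 − 0 = 0. So H_2 ≅ 0.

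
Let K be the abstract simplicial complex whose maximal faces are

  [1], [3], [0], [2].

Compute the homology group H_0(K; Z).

We work with the vertex ordering 0 < 1 < 2 < 3. The simplices of K, each written with vertices in increasing order, are:

  0-simplices (4): [0], [1], [2], [3]

Hence C_0 ≅ Z^4.

Now H_k = ker ∂_k / im ∂_{k+1}, so:

  H_0: rank C_0 − rank ∂_1 = 4 − 0 = 4, and there is no ∂_1, so H_0 ≅ Z^4.

(K is a triangulation of a set of 4 points.)

H_0 ≅ Z^4.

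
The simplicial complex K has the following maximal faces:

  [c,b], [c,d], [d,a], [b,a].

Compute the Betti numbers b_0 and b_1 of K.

Take the total order a < b < c < d on the vertex set. Then K (dimension 1) consists of the simplices:

  0-simplices (4): a, b, c, d
  1-simplices (4): ab, ad, bc, cd

Hence C_0 ≅ Z^4, C_1 ≅ Z^4.

∂_1: C_1 → C_0 is given by ∂[p,q] = [q] − [p]. For instance
  ∂cd = d − c.
The resulting 4×4 matrix has rank 3, and its Smith normal form has invariant factors (1,1,1).

Reading off H_k = ker ∂_k / im ∂_{k+1}:

  H_0: rank C_0 − rank ∂_1 = 4 − 3 = 1, and the invariant factors of ∂_1 are all 1, so H_0 = Z.
  H_1: rank ker ∂_1 − rank ∂_2 = (4 − 3) − 0 = 1, and there is no ∂_2, so H_1 = Z.

As a check, the Euler characteristic is 4 − 4 = 0, which agrees with 1 − 1 = 0.
(K is a triangulation of the circle S^1.)

Hence the Betti numbers are b_0 = 1, b_1 = 1.

b_0 = 1, b_1 = 1.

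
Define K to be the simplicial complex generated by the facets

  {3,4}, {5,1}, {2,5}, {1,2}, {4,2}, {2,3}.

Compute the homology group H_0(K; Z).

H_0 = Z.

Take the total order 1 < 2 < 3 < 4 < 5 on the vertex set. Then K (dimension 1) consists of the simplices:

  0-simplices (5): [1], [2], [3], [4], [5]
  1-simplices (6): [1,2], [1,5], [2,3], [2,4], [2,5], [3,4]

giving chain groups C_0 ≅ Z^5, C_1 ≅ Z^6.

Boundary ∂_1: C_1 → C_0 maps an edge to its endpoints' difference, ∂[p,q] = q − p.
The 5×6 boundary matrix has rank 4 and Smith normal form diag(1,1,1,1).

From H_k ≅ ker(∂_k) / im(∂_{k+1}) we obtain:

  H_0: rank C_0 − rank ∂_1 = 5 − 4 = 1, and the invariant factors of ∂_1 are all 1, so H_0 ≅ Z.

(K is a triangulation of a wedge of 2 circles.)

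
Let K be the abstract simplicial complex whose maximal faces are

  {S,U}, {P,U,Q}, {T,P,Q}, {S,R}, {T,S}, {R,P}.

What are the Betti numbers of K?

Take the total order P < Q < R < S < T < U on the vertex set. Then K (dimension 2) consists of the simplices:

  0-simplices (6): P, Q, R, S, T, U
  1-simplices (9): PQ, PR, PT, PU, QT, QU, RS, ST, SU
  2-simplices (2): PQT, PQU

Hence C_0 ≅ Z^6, C_1 ≅ Z^9, C_2 ≅ Z^2.

Boundary ∂_1: C_1 → C_0 is given by ∂[p,q] = [q] − [p]. For instance
  ∂QU = U − Q.
This gives a 6×9 integer matrix of rank 5; reducing to Smith normal form yields diagonal entries (1,1,1,1,1).

The boundary map ∂_2: C_2 → C_1 maps a triangle to the signed sum of its edges. For instance
  ∂PQU = QU − PU + PQ,
  ∂PQT = QT − PT + PQ.
This gives a 9×2 integer matrix of rank 2; reducing to Smith normal form yields diagonal entries (1,1).

Now H_k = ker ∂_k / im ∂_{k+1}, so:

  H_0: rank C_0 − rank ∂_1 = 6 − 5 = 1, and the invariant factors of ∂_1 are all 1, so H_0 ≅ Z.
  H_1: rank ker ∂_1 − rank ∂_2 = (9 − 5) − 2 = 2, and the invariant factors of ∂_2 are all 1, so H_1 ≅ Z^2.
  H_2: rank ker ∂_2 − rank ∂_3 = (2 − 2) − 0 = 0, and there is no ∂_3, so H_2 ≅ 0.

Hence the Betti numbers are b_0 = 1, b_1 = 2, b_2 = 0.

b_0 = 1, b_1 = 2, b_2 = 0.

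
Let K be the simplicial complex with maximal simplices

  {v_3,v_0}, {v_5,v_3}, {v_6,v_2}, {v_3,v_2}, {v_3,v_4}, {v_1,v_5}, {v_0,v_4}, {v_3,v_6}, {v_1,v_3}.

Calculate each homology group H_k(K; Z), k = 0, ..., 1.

H_0 = Z,  H_1 = Z^3.

We work with the vertex ordering v_0 < v_1 < v_2 < v_3 < v_4 < v_5 < v_6. The simplices of K, each written with vertices in increasing order, are:

  0-simplices (7): [v_0], [v_1], [v_2], [v_3], [v_4], [v_5], [v_6]
  1-simplices (9): [v_0,v_3], [v_0,v_4], [v_1,v_3], [v_1,v_5], [v_2,v_3], [v_2,v_6], [v_3,v_4], [v_3,v_5], [v_3,v_6]

giving chain groups C_0 ≅ Z^7, C_1 ≅ Z^9.

∂_1: C_1 → C_0 is given by ∂[p,q] = [q] − [p].
As a 7×9 matrix over Z this has rank 6, with invariant factors (1,1,1,1,1,1).

Now H_k = ker ∂_k / im ∂_{k+1}, so:

  H_0: rank C_0 − rank ∂_1 = 7 − 6 = 1, and the invariant factors of ∂_1 are all 1, so H_0 = Z.
  H_1: rank ker ∂_1 − rank ∂_2 = (9 − 6) − 0 = 3, and there is no ∂_2, so H_1 = Z^3.

As a check, the Euler characteristic is 7 − 9 = -2, which agrees with 1 − 3 = -2.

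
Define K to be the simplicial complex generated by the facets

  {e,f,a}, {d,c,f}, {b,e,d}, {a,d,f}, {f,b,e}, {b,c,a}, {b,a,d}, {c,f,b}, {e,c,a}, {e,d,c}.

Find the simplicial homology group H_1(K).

H_1 = Z/2.

K has 6 vertices, 15 edges, 10 triangles.
rank ∂_1 = 5, rank ∂_2 = 10 ⇒ b_1 = 15 − 5 − 10 = 0; ∂_2 has invariant factor(s) [2] giving torsion. So H_1 = Z/2.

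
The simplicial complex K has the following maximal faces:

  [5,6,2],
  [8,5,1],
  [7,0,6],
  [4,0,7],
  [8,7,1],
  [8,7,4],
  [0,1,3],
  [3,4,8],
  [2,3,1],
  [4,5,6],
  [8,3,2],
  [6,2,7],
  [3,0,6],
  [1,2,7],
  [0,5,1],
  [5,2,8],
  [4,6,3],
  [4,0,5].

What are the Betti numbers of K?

Fix the vertex order 0 < 1 < 2 < 3 < 4 < 5 < 6 < 7 < 8 and write every simplex with vertices in increasing order. Then dim K = 2 and the simplices of K are:

  0-simplices (9): [0], [1], [2], [3], [4], [5], [6], [7], [8]
  1-simplices (27): (27 of them)
  2-simplices (18): [0,1,3], [0,1,5], [0,3,6], [0,4,5], [0,4,7], [0,6,7], [1,2,3], [1,2,7], [1,5,8], [1,7,8], [2,3,8], [2,5,6], [2,5,8], [2,6,7], [3,4,6], [3,4,8], [4,5,6], [4,7,8]

giving chain groups C_0 ≅ Z^9, C_1 ≅ Z^27, C_2 ≅ Z^18.

The boundary map ∂_1: C_1 → C_0 sends each edge [p,q] (with p < q) to q − p.
The 9×27 boundary matrix has rank 8 and Smith normal form diag(1,1,1,1,1,1,1,1).

The boundary map ∂_2: C_2 → C_1 sends each 2-simplex [p,q,r] to [q,r] − [p,r] + [p,q]. For instance
  ∂[2,3,8] = [3,8] − [2,8] + [2,3],
  ∂[1,5,8] = [5,8] − [1,8] + [1,5].
This gives a 27×18 integer matrix of rank 18; reducing to Smith normal form yields diagonal entries (1,1,1,1,1,1,1,1,1,1,1,1,1,1,1,1,1,2).

Computing H_k = (kernel of ∂_k) / (image of ∂_{k+1}):

  H_0: rank C_0 − rank ∂_1 = 9 − 8 = 1, and the invariant factors of ∂_1 are all 1, so H_0 ≅ Z.
  H_1: rank ker ∂_1 − rank ∂_2 = (27 − 8) − 18 = 1, and ∂_2 has invariant factor 2 > 1, so H_1 ≅ Z ⊕ Z_2.
  H_2: rank ker ∂_2 − rank ∂_3 = (18 − 18) − 0 = 0, and there is no ∂_3, so H_2 ≅ 0.

As a check, the Euler characteristic is 9 − 27 + 18 = 0, which agrees with 1 − 1 + 0 = 0.

Hence the Betti numbers are b_0 = 1, b_1 = 1, b_2 = 0.

b_0 = 1, b_1 = 1, b_2 = 0.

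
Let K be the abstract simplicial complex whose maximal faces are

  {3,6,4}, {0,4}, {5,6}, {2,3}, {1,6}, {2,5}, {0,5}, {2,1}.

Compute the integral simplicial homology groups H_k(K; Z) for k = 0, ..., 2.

Fix the vertex order 0 < 1 < 2 < 3 < 4 < 5 < 6 and write every simplex with vertices in increasing order. Then dim K = 2 and the simplices of K are:

  0-simplices (7): [0], [1], [2], [3], [4], [5], [6]
  1-simplices (10): [0,4], [0,5], [1,2], [1,6], [2,3], [2,5], [3,4], [3,6], [4,6], [5,6]
  2-simplices (1): [3,4,6]

so the chain groups are C_0 ≅ Z^7, C_1 ≅ Z^10, C_2 ≅ Z^1.

Boundary ∂_1: C_1 → C_0 is given by ∂[p,q] = [q] − [p]. For instance
  ∂[0,4] = [4] − [0].
The 7×10 boundary matrix has rank 6 and Smith normal form diag(1,1,1,1,1,1).

The boundary map ∂_2: C_2 → C_1 sends each 2-simplex [p,q,r] to [q,r] − [p,r] + [p,q]. For instance
  ∂[3,4,6] = [4,6] − [3,6] + [3,4].
The resulting 10×1 matrix has rank 1, and its Smith normal form has invariant factors (1).

Reading off H_k = ker ∂_k / im ∂_{k+1}:

  H_0: rank C_0 − rank ∂_1 = 7 − 6 = 1, and the invariant factors of ∂_1 are all 1, so H_0 ≅ Z.
  H_1: rank ker ∂_1 − rank ∂_2 = (10 − 6) − 1 = 3, and the invariant factors of ∂_2 are all 1, so H_1 ≅ Z^3.
  H_2: rank ker ∂_2 − rank ∂_3 = (1 − 1) − 0 = 0, and there is no ∂_3, so H_2 ≅ 0.

As a check, the Euler characteristic is 7 − 10 + 1 = -2, which agrees with 1 − 3 + 0 = -2.

H_0 ≅ Z,  H_1 ≅ Z^3,  H_2 = 0.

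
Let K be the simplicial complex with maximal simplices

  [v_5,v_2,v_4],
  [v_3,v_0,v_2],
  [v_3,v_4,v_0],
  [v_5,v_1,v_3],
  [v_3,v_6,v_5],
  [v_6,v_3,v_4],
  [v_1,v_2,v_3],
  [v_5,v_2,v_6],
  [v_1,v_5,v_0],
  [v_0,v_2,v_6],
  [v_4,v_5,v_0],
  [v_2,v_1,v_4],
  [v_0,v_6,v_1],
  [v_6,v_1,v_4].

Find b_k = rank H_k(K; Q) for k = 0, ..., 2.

Order the vertices as v_0 < v_1 < v_2 < v_3 < v_4 < v_5 < v_6. Listing each simplex with vertices in this order, K has dimension 2 with simplices:

  0-simplices (7): [v_0], [v_1], [v_2], [v_3], [v_4], [v_5], [v_6]
  1-simplices (21): (21 of them)
  2-simplices (14): (14 of them)

so the chain groups are C_0 ≅ Z^7, C_1 ≅ Z^21, C_2 ≅ Z^14.

The boundary map ∂_1: C_1 → C_0 maps an edge to its endpoints' difference, ∂[p,q] = q − p. For instance
  ∂[v_3,v_6] = [v_6] − [v_3].
This gives a 7×21 integer matrix of rank 6; reducing to Smith normal form yields diagonal entries (1,1,1,1,1,1).

Boundary ∂_2: C_2 → C_1 acts by ∂[p,q,r] = [q,r] − [p,r] + [p,q]. For instance
  ∂[v_2,v_4,v_5] = [v_4,v_5] − [v_2,v_5] + [v_2,v_4],
  ∂[v_0,v_4,v_5] = [v_4,v_5] − [v_0,v_5] + [v_0,v_4].
The resulting 21×14 matrix has rank 13, and its Smith normal form has invariant factors (1,1,1,1,1,1,1,1,1,1,1,1,1).

Reading off H_k = ker ∂_k / im ∂_{k+1}:

  H_0: rank C_0 − rank ∂_1 = 7 − 6 = 1, and the invariant factors of ∂_1 are all 1, so H_0 ≅ Z.
  H_1: rank ker ∂_1 − rank ∂_2 = (21 − 6) − 13 = 2, and the invariant factors of ∂_2 are all 1, so H_1 ≅ Z^2.
  H_2: rank ker ∂_2 − rank ∂_3 = (14 − 13) − 0 = 1, and there is no ∂_3, so H_2 ≅ Z.

(K is a triangulation of the torus T^2.)

Hence the Betti numbers are b_0 = 1, b_1 = 2, b_2 = 1.

b_0 = 1, b_1 = 2, b_2 = 1.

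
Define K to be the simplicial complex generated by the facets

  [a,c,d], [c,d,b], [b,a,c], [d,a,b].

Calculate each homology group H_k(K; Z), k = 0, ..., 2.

H_0 = Z,  H_1 = 0,  H_2 = Z.

Take the total order a < b < c < d on the vertex set. Then K (dimension 2) consists of the simplices:

  0-simplices (4): a, b, c, d
  1-simplices (6): ab, ac, ad, bc, bd, cd
  2-simplices (4): abc, abd, acd, bcd

giving chain groups C_0 ≅ Z^4, C_1 ≅ Z^6, C_2 ≅ Z^4.

Boundary ∂_1: C_1 → C_0 maps an edge to its endpoints' difference, ∂[p,q] = q − p.
The 4×6 boundary matrix has rank 3 and Smith normal form diag(1,1,1).

The boundary map ∂_2: C_2 → C_1 sends each 2-simplex [p,q,r] to [q,r] − [p,r] + [p,q]. For instance
  ∂abd = bd − ad + ab,
  ∂bcd = cd − bd + bc.
This gives a 6×4 integer matrix of rank 3; reducing to Smith normal form yields diagonal entries (1,1,1).

Computing H_k = (kernel of ∂_k) / (image of ∂_{k+1}):

  H_0: rank C_0 − rank ∂_1 = 4 − 3 = 1, and the invariant factors of ∂_1 are all 1, so H_0 = Z.
  H_1: rank ker ∂_1 − rank ∂_2 = (6 − 3) − 3 = 0, and the invariant factors of ∂_2 are all 1, so H_1 = 0.
  H_2: rank ker ∂_2 − rank ∂_3 = (4 − 3) − 0 = 1, and there is no ∂_3, so H_2 = Z.

(K is a triangulation of the 2-sphere S^2.)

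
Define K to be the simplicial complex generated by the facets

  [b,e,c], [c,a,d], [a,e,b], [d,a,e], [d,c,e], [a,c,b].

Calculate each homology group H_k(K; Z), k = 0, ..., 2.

H_0 = Z,  H_1 = 0,  H_2 = Z.

Fix the vertex order a < b < c < d < e and write every simplex with vertices in increasing order. Then dim K = 2 and the simplices of K are:

  0-simplices (5): a, b, c, d, e
  1-simplices (9): ab, ac, ad, ae, bc, be, cd, ce, de
  2-simplices (6): abc, abe, acd, ade, bce, cde

Hence C_0 ≅ Z^5, C_1 ≅ Z^9, C_2 ≅ Z^6.

∂_1: C_1 → C_0 is given by ∂[p,q] = [q] − [p]. For instance
  ∂cd = d − c.
The 5×9 boundary matrix has rank 4 and Smith normal form diag(1,1,1,1).

Boundary ∂_2: C_2 → C_1 sends each 2-simplex [p,q,r] to [q,r] − [p,r] + [p,q]. For instance
  ∂cde = de − ce + cd,
  ∂abe = be − ae + ab.
The 9×6 boundary matrix has rank 5 and Smith normal form diag(1,1,1,1,1).

Reading off H_k = ker ∂_k / im ∂_{k+1}:

  H_0: rank C_0 − rank ∂_1 = 5 − 4 = 1, and the invariant factors of ∂_1 are all 1, so H_0 ≅ Z.
  H_1: rank ker ∂_1 − rank ∂_2 = (9 − 4) − 5 = 0, and the invariant factors of ∂_2 are all 1, so H_1 ≅ 0.
  H_2: rank ker ∂_2 − rank ∂_3 = (6 − 5) − 0 = 1, and there is no ∂_3, so H_2 ≅ Z.

(K is a triangulation of the 2-sphere S^2.)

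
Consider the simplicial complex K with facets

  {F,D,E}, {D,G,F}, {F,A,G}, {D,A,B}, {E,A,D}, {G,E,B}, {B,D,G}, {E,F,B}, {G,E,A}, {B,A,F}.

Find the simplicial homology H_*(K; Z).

H_0 = Z,  H_1 = Z/2,  H_2 = 0.

Fix the vertex order A < B < D < E < F < G and write every simplex with vertices in increasing order. Then dim K = 2 and the simplices of K are:

  0-simplices (6): A, B, D, E, F, G
  1-simplices (15): AB, AD, AE, AF, AG, BD, BE, BF, BG, DE, DF, DG, EF, EG, FG
  2-simplices (10): ABD, ABF, ADE, AEG, AFG, BDG, BEF, BEG, DEF, DFG

giving chain groups C_0 ≅ Z^6, C_1 ≅ Z^15, C_2 ≅ Z^10.

∂_1: C_1 → C_0 sends each edge [p,q] (with p < q) to q − p.
The resulting 6×15 matrix has rank 5, and its Smith normal form has invariant factors (1,1,1,1,1).

∂_2: C_2 → C_1 acts by ∂[p,q,r] = [q,r] − [p,r] + [p,q]. For instance
  ∂ADE = DE − AE + AD,
  ∂BDG = DG − BG + BD.
As a 15×10 matrix over Z this has rank 10, with invariant factors (1,1,1,1,1,1,1,1,1,2).

Now H_k = ker ∂_k / im ∂_{k+1}, so:

  H_0: rank C_0 − rank ∂_1 = 6 − 5 = 1, and the invariant factors of ∂_1 are all 1, so H_0 = Z.
  H_1: rank ker ∂_1 − rank ∂_2 = (15 − 5) − 10 = 0, and ∂_2 has invariant factor 2 > 1, so H_1 = Z/2.
  H_2: rank ker ∂_2 − rank ∂_3 = (10 − 10) − 0 = 0, and there is no ∂_3, so H_2 = 0.

(K is a triangulation of the real projective plane RP^2.)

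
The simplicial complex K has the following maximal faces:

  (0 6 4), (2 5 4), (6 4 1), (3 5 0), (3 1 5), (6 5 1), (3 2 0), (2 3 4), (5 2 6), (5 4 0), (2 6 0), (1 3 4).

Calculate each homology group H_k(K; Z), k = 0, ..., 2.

We work with the vertex ordering 0 < 1 < 2 < 3 < 4 < 5 < 6. The simplices of K, each written with vertices in increasing order, are:

  0-simplices (7): [0], [1], [2], [3], [4], [5], [6]
  1-simplices (18): [0,2], [0,3], [0,4], [0,5], [0,6], [1,3], [1,4], [1,5], [1,6], [2,3], [2,4], [2,5], [2,6], [3,4], [3,5], [4,5], [4,6], [5,6]
  2-simplices (12): [0,2,3], [0,2,6], [0,3,5], [0,4,5], [0,4,6], [1,3,4], [1,3,5], [1,4,6], [1,5,6], [2,3,4], [2,4,5], [2,5,6]

so the chain groups are C_0 ≅ Z^7, C_1 ≅ Z^18, C_2 ≅ Z^12.

The boundary map ∂_1: C_1 → C_0 sends each edge [p,q] (with p < q) to q − p.
As a 7×18 matrix over Z this has rank 6, with invariant factors (1,1,1,1,1,1).

Boundary ∂_2: C_2 → C_1 acts by ∂[p,q,r] = [q,r] − [p,r] + [p,q]. For instance
  ∂[1,3,4] = [3,4] − [1,4] + [1,3],
  ∂[0,4,5] = [4,5] − [0,5] + [0,4].
The 18×12 boundary matrix has rank 12 and Smith normal form diag(1,1,1,1,1,1,1,1,1,1,1,2).

Reading off H_k = ker ∂_k / im ∂_{k+1}:

  H_0: rank C_0 − rank ∂_1 = 7 − 6 = 1, and the invariant factors of ∂_1 are all 1, so H_0 = Z.
  H_1: rank ker ∂_1 − rank ∂_2 = (18 − 6) − 12 = 0, and ∂_2 has invariant factor 2 > 1, so H_1 = Z/2.
  H_2: rank ker ∂_2 − rank ∂_3 = (12 − 12) − 0 = 0, and there is no ∂_3, so H_2 = 0.

As a check, the Euler characteristic is 7 − 18 + 12 = 1, which agrees with 1 − 0 + 0 = 1.

H_0 ≅ Z,  H_1 ≅ Z/2,  H_2 = 0.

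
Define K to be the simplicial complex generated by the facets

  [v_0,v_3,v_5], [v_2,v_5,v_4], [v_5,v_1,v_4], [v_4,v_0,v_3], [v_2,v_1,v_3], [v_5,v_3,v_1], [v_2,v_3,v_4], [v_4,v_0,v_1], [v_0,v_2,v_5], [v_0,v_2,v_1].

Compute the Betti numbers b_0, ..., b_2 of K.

Order the vertices as v_0 < v_1 < v_2 < v_3 < v_4 < v_5. Listing each simplex with vertices in this order, K has dimension 2 with simplices:

  0-simplices (6): [v_0], [v_1], [v_2], [v_3], [v_4], [v_5]
  1-simplices (15): (15 of them)
  2-simplices (10): [v_0,v_1,v_2], [v_0,v_1,v_4], [v_0,v_2,v_5], [v_0,v_3,v_4], [v_0,v_3,v_5], [v_1,v_2,v_3], [v_1,v_3,v_5], [v_1,v_4,v_5], [v_2,v_3,v_4], [v_2,v_4,v_5]

Hence C_0 ≅ Z^6, C_1 ≅ Z^15, C_2 ≅ Z^10.

∂_1: C_1 → C_0 sends each edge [p,q] (with p < q) to q − p. For instance
  ∂[v_3,v_5] = [v_5] − [v_3].
The 6×15 boundary matrix has rank 5 and Smith normal form diag(1,1,1,1,1).

∂_2: C_2 → C_1 acts by ∂[p,q,r] = [q,r] − [p,r] + [p,q]. For instance
  ∂[v_0,v_2,v_5] = [v_2,v_5] − [v_0,v_5] + [v_0,v_2],
  ∂[v_1,v_4,v_5] = [v_4,v_5] − [v_1,v_5] + [v_1,v_4].
As a 15×10 matrix over Z this has rank 10, with invariant factors (1,1,1,1,1,1,1,1,1,2).

Now H_k = ker ∂_k / im ∂_{k+1}, so:

  H_0: rank C_0 − rank ∂_1 = 6 − 5 = 1, and the invariant factors of ∂_1 are all 1, so H_0 ≅ Z.
  H_1: rank ker ∂_1 − rank ∂_2 = (15 − 5) − 10 = 0, and ∂_2 has invariant factor 2 > 1, so H_1 ≅ Z/2.
  H_2: rank ker ∂_2 − rank ∂_3 = (10 − 10) − 0 = 0, and there is no ∂_3, so H_2 ≅ 0.

As a check, the Euler characteristic is 6 − 15 + 10 = 1, which agrees with 1 − 0 + 0 = 1.
(K is a triangulation of the real projective plane RP^2.)

Hence the Betti numbers are b_0 = 1, b_1 = 0, b_2 = 0.

b_0 = 1, b_1 = 0, b_2 = 0.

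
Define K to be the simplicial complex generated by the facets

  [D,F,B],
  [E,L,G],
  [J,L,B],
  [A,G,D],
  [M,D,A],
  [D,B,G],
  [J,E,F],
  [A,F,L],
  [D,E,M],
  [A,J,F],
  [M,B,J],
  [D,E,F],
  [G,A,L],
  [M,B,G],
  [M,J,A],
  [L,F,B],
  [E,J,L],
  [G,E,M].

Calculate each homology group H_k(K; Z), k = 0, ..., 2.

Order the vertices as A < B < D < E < F < G < J < L < M. Listing each simplex with vertices in this order, K has dimension 2 with simplices:

  0-simplices (9): A, B, D, E, F, G, J, L, M
  1-simplices (27): AD, AF, AG, AJ, AL, AM, BD, BF, BG, BJ, BL, BM, DE, DF, DG, DM, EF, EG, EJ, EL, EM, FJ, FL, GL, GM, JL, JM
  2-simplices (18): ADG, ADM, AFJ, AFL, AGL, AJM, BDF, BDG, BFL, BGM, BJL, BJM, DEF, DEM, EFJ, EGL, EGM, EJL

giving chain groups C_0 ≅ Z^9, C_1 ≅ Z^27, C_2 ≅ Z^18.

Boundary ∂_1: C_1 → C_0 sends each edge [p,q] (with p < q) to q − p. For instance
  ∂EG = G − E.
This gives a 9×27 integer matrix of rank 8; reducing to Smith normal form yields diagonal entries (1,1,1,1,1,1,1,1).

Boundary ∂_2: C_2 → C_1 maps a triangle to the signed sum of its edges. For instance
  ∂BDF = DF − BF + BD,
  ∂EGM = GM − EM + EG.
As a 27×18 matrix over Z this has rank 18, with invariant factors (1,1,1,1,1,1,1,1,1,1,1,1,1,1,1,1,1,2).

Now H_k = ker ∂_k / im ∂_{k+1}, so:

  H_0: rank C_0 − rank ∂_1 = 9 − 8 = 1, and the invariant factors of ∂_1 are all 1, so H_0 = Z.
  H_1: rank ker ∂_1 − rank ∂_2 = (27 − 8) − 18 = 1, and ∂_2 has invariant factor 2 > 1, so H_1 = Z ⊕ Z/2Z.
  H_2: rank ker ∂_2 − rank ∂_3 = (18 − 18) − 0 = 0, and there is no ∂_3, so H_2 = 0.

(K is a triangulation of the Klein bottle.)

H_0 = Z,  H_1 = Z ⊕ Z/2Z,  H_2 = 0.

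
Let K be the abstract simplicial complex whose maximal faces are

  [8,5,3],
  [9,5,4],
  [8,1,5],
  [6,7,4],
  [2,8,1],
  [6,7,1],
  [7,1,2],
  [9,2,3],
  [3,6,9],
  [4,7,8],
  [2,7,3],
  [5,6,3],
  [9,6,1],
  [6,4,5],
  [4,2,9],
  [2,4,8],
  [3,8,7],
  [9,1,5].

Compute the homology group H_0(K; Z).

H_0 = Z.

K has 9 vertices, 27 edges, 18 triangles.
rank ∂_0 = 0, rank ∂_1 = 8 ⇒ b_0 = 9 − 0 − 8 = 1; all invariant factors of ∂_1 are 1 so no torsion. So H_0 ≅ Z.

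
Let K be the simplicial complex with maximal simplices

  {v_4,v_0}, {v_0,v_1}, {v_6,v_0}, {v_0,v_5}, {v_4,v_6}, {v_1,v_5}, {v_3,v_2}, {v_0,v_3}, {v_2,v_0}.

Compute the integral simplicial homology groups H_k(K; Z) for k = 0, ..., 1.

Take the total order v_0 < v_1 < v_2 < v_3 < v_4 < v_5 < v_6 on the vertex set. Then K (dimension 1) consists of the simplices:

  0-simplices (7): [v_0], [v_1], [v_2], [v_3], [v_4], [v_5], [v_6]
  1-simplices (9): [v_0,v_1], [v_0,v_2], [v_0,v_3], [v_0,v_4], [v_0,v_5], [v_0,v_6], [v_1,v_5], [v_2,v_3], [v_4,v_6]

giving chain groups C_0 ≅ Z^7, C_1 ≅ Z^9.

The boundary map ∂_1: C_1 → C_0 is given by ∂[p,q] = [q] − [p]. For instance
  ∂[v_0,v_4] = [v_4] − [v_0].
The 7×9 boundary matrix has rank 6 and Smith normal form diag(1,1,1,1,1,1).

Computing H_k = (kernel of ∂_k) / (image of ∂_{k+1}):

  H_0: rank C_0 − rank ∂_1 = 7 − 6 = 1, and the invariant factors of ∂_1 are all 1, so H_0 ≅ Z.
  H_1: rank ker ∂_1 − rank ∂_2 = (9 − 6) − 0 = 3, and there is no ∂_2, so H_1 ≅ Z^3.

(K is a triangulation of a wedge of 3 circles.)

H_0 ≅ Z,  H_1 ≅ Z^3.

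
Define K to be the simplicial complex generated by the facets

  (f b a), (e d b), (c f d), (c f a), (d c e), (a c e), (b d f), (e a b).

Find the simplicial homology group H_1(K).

Fix the vertex order a < b < c < d < e < f and write every simplex with vertices in increasing order. Then dim K = 2 and the simplices of K are:

  0-simplices (6): a, b, c, d, e, f
  1-simplices (12): ab, ac, ae, af, bd, be, bf, cd, ce, cf, de, df
  2-simplices (8): abe, abf, ace, acf, bde, bdf, cde, cdf

so the chain groups are C_0 ≅ Z^6, C_1 ≅ Z^12, C_2 ≅ Z^8.

Boundary ∂_1: C_1 → C_0 sends each edge [p,q] (with p < q) to q − p. For instance
  ∂ae = e − a.
The 6×12 boundary matrix has rank 5 and Smith normal form diag(1,1,1,1,1).

Boundary ∂_2: C_2 → C_1 sends each 2-simplex [p,q,r] to [q,r] − [p,r] + [p,q]. For instance
  ∂ace = ce − ae + ac,
  ∂abe = be − ae + ab.
The 12×8 boundary matrix has rank 7 and Smith normal form diag(1,1,1,1,1,1,1).

Computing H_k = (kernel of ∂_k) / (image of ∂_{k+1}):

  H_1: rank ker ∂_1 − rank ∂_2 = (12 − 5) − 7 = 0, and the invariant factors of ∂_2 are all 1, so H_1 ≅ 0.

H_1 = 0.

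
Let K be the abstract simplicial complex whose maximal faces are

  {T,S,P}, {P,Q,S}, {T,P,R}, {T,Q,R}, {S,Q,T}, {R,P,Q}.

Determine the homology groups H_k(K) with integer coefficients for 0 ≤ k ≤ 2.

Fix the vertex order P < Q < R < S < T and write every simplex with vertices in increasing order. Then dim K = 2 and the simplices of K are:

  0-simplices (5): P, Q, R, S, T
  1-simplices (9): PQ, PR, PS, PT, QR, QS, QT, RT, ST
  2-simplices (6): PQR, PQS, PRT, PST, QRT, QST

Hence C_0 ≅ Z^5, C_1 ≅ Z^9, C_2 ≅ Z^6.

∂_1: C_1 → C_0 maps an edge to its endpoints' difference, ∂[p,q] = q − p. For instance
  ∂QS = S − Q.
As a 5×9 matrix over Z this has rank 4, with invariant factors (1,1,1,1).

The boundary map ∂_2: C_2 → C_1 maps a triangle to the signed sum of its edges. For instance
  ∂PRT = RT − PT + PR,
  ∂QST = ST − QT + QS.
The resulting 9×6 matrix has rank 5, and its Smith normal form has invariant factors (1,1,1,1,1).

From H_k ≅ ker(∂_k) / im(∂_{k+1}) we obtain:

  H_0: rank C_0 − rank ∂_1 = 5 − 4 = 1, and the invariant factors of ∂_1 are all 1, so H_0 = Z.
  H_1: rank ker ∂_1 − rank ∂_2 = (9 − 4) − 5 = 0, and the invariant factors of ∂_2 are all 1, so H_1 = 0.
  H_2: rank ker ∂_2 − rank ∂_3 = (6 − 5) − 0 = 1, and there is no ∂_3, so H_2 = Z.

(K is a triangulation of the 2-sphere S^2.)

H_0 ≅ Z,  H_1 = 0,  H_2 ≅ Z.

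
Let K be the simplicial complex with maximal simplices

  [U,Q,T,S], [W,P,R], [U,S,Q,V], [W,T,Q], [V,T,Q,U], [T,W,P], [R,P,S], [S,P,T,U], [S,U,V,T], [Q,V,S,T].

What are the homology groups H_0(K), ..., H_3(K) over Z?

H_0 = Z,  H_1 = 0,  H_2 = 0,  H_3 = Z.

Take the total order P < Q < R < S < T < U < V < W on the vertex set. Then K (dimension 3) consists of the simplices:

  0-simplices (8): P, Q, R, S, T, U, V, W
  1-simplices (19): PR, PS, PT, PU, PW, QS, QT, QU, QV, QW, RS, RW, ST, SU, SV, TU, TV, TW, UV
  2-simplices (17): PRS, PRW, PST, PSU, PTU, PTW, QST, QSU, QSV, QTU, QTV, QTW, QUV, STU, STV, SUV, TUV
  3-simplices (6): PSTU, QSTU, QSTV, QSUV, QTUV, STUV

giving chain groups C_0 ≅ Z^8, C_1 ≅ Z^19, C_2 ≅ Z^17, C_3 ≅ Z^6.

Boundary ∂_1: C_1 → C_0 is given by ∂[p,q] = [q] − [p]. For instance
  ∂QU = U − Q.
This gives a 8×19 integer matrix of rank 7; reducing to Smith normal form yields diagonal entries (1,1,1,1,1,1,1).

∂_2: C_2 → C_1 maps a triangle to the signed sum of its edges. For instance
  ∂QSU = SU − QU + QS,
  ∂PRW = RW − PW + PR.
This gives a 19×17 integer matrix of rank 12; reducing to Smith normal form yields diagonal entries (1,1,1,1,1,1,1,1,1,1,1,1).

Boundary ∂_3: C_3 → C_2 sends each 3-simplex σ to the alternating sum Σ_i (−1)^i (σ with its i-th vertex removed). For instance
  ∂PSTU = STU − PTU + PSU − PST,
  ∂QTUV = TUV − QUV + QTV − QTU.
This gives a 17×6 integer matrix of rank 5; reducing to Smith normal form yields diagonal entries (1,1,1,1,1).

From H_k ≅ ker(∂_k) / im(∂_{k+1}) we obtain:

  H_0: rank C_0 − rank ∂_1 = 8 − 7 = 1, and the invariant factors of ∂_1 are all 1, so H_0 = Z.
  H_1: rank ker ∂_1 − rank ∂_2 = (19 − 7) − 12 = 0, and the invariant factors of ∂_2 are all 1, so H_1 = 0.
  H_2: rank ker ∂_2 − rank ∂_3 = (17 − 12) − 5 = 0, and the invariant factors of ∂_3 are all 1, so H_2 = 0.
  H_3: rank ker ∂_3 − rank ∂_4 = (6 − 5) − 0 = 1, and there is no ∂_4, so H_3 = Z.

As a check, the Euler characteristic is 8 − 19 + 17 − 6 = 0, which agrees with 1 − 0 + 0 − 1 = 0.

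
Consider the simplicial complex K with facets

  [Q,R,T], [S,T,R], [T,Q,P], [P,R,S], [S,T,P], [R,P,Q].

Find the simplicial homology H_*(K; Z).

Fix the vertex order P < Q < R < S < T and write every simplex with vertices in increasing order. Then dim K = 2 and the simplices of K are:

  0-simplices (5): P, Q, R, S, T
  1-simplices (9): PQ, PR, PS, PT, QR, QT, RS, RT, ST
  2-simplices (6): PQR, PQT, PRS, PST, QRT, RST

Hence C_0 ≅ Z^5, C_1 ≅ Z^9, C_2 ≅ Z^6.

∂_1: C_1 → C_0 is given by ∂[p,q] = [q] − [p].
As a 5×9 matrix over Z this has rank 4, with invariant factors (1,1,1,1).

∂_2: C_2 → C_1 acts by ∂[p,q,r] = [q,r] − [p,r] + [p,q]. For instance
  ∂RST = ST − RT + RS,
  ∂PRS = RS − PS + PR.
The 9×6 boundary matrix has rank 5 and Smith normal form diag(1,1,1,1,1).

Computing H_k = (kernel of ∂_k) / (image of ∂_{k+1}):

  H_0: rank C_0 − rank ∂_1 = 5 − 4 = 1, and the invariant factors of ∂_1 are all 1, so H_0 ≅ Z.
  H_1: rank ker ∂_1 − rank ∂_2 = (9 − 4) − 5 = 0, and the invariant factors of ∂_2 are all 1, so H_1 ≅ 0.
  H_2: rank ker ∂_2 − rank ∂_3 = (6 − 5) − 0 = 1, and there is no ∂_3, so H_2 ≅ Z.

(K is a triangulation of the 2-sphere S^2.)

H_0 = Z,  H_1 = 0,  H_2 = Z.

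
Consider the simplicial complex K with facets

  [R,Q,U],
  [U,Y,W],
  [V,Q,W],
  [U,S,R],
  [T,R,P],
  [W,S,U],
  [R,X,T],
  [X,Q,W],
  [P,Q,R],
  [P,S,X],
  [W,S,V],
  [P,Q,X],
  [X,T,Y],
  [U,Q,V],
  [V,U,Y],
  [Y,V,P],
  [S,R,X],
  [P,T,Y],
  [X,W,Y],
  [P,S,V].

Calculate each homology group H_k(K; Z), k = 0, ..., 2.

H_0 ≅ Z,  H_1 ≅ Z ⊕ Z/2,  H_2 = 0.

Take the total order P < Q < R < S < T < U < V < W < X < Y on the vertex set. Then K (dimension 2) consists of the simplices:

  0-simplices (10): P, Q, R, S, T, U, V, W, X, Y
  1-simplices (30): PQ, PR, PS, PT, PV, PX, PY, QR, QU, QV, QW, QX, RS, RT, RU, RX, SU, SV, SW, SX, TX, TY, UV, UW, UY, VW, VY, WX, WY, XY
  2-simplices (20): PQR, PQX, PRT, PSV, PSX, PTY, PVY, QRU, QUV, QVW, QWX, RSU, RSX, RTX, SUW, SVW, TXY, UVY, UWY, WXY

giving chain groups C_0 ≅ Z^10, C_1 ≅ Z^30, C_2 ≅ Z^20.

Boundary ∂_1: C_1 → C_0 sends each edge [p,q] (with p < q) to q − p. For instance
  ∂PQ = Q − P.
The 10×30 boundary matrix has rank 9 and Smith normal form diag(1,1,1,1,1,1,1,1,1).

∂_2: C_2 → C_1 sends each 2-simplex [p,q,r] to [q,r] − [p,r] + [p,q]. For instance
  ∂PSV = SV − PV + PS,
  ∂PVY = VY − PY + PV.
The 30×20 boundary matrix has rank 20 and Smith normal form diag(1,1,1,1,1,1,1,1,1,1,1,1,1,1,1,1,1,1,1,2).

Reading off H_k = ker ∂_k / im ∂_{k+1}:

  H_0: rank C_0 − rank ∂_1 = 10 − 9 = 1, and the invariant factors of ∂_1 are all 1, so H_0 ≅ Z.
  H_1: rank ker ∂_1 − rank ∂_2 = (30 − 9) − 20 = 1, and ∂_2 has invariant factor 2 > 1, so H_1 ≅ Z ⊕ Z/2.
  H_2: rank ker ∂_2 − rank ∂_3 = (20 − 20) − 0 = 0, and there is no ∂_3, so H_2 ≅ 0.

As a check, the Euler characteristic is 10 − 30 + 20 = 0, which agrees with 1 − 1 + 0 = 0.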